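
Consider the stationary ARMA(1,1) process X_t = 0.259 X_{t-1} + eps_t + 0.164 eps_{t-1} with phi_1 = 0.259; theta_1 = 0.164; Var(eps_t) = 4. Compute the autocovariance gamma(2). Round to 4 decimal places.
\gamma(2) = 0.4897

Multiply the model equation by X_{t-k} and take expectations. With theta_0 = psi_0 = 1 and psi_j the MA(infinity) weights, this gives
  gamma(k) - sum_i phi_i gamma(k-i) = c_k,
  c_k = sigma^2 * sum_{j=k..q} theta_j psi_{j-k}   (c_k = 0 for k > q),
using gamma(-m) = gamma(m).
psi-weights needed (psi_j = theta_j + sum_i phi_i psi_{j-i}):
  psi_1 = theta_1 + phi_1 = 0.164 + (0.259) = 0.423
Right-hand sides:
  c_0 = sigma^2 (1 + theta_1 psi_1) = 4 * (1 + (0.164)(0.423)) = 4 * 1.069372 = 4.277488
  c_1 = sigma^2 theta_1 = 4 * (0.164) = 0.656
  c_2 = 0
Equations for k = 0 and k = 1 (AR order 1):
  gamma(0) = phi_1 gamma(1) + c_0
  gamma(1) = phi_1 gamma(0) + c_1
Substituting the second into the first: gamma(0) (1 - phi_1^2) = c_0 + phi_1 c_1, so
  gamma(0) = (c_0 + phi_1 c_1) / (1 - phi_1^2) = (4.277488 + (0.259)(0.656)) / (1 - (0.259)^2) = 4.447392 / 0.932919 = 4.767179.
  gamma(1) = phi_1 gamma(0) + c_1 = (0.259)(4.767179) + (0.656) = 1.890699.
For k = 2 (> q): gamma(2) = phi_1 gamma(1) = (0.259)(1.890699) = 0.489691.
Therefore gamma(2) = 0.4897 (to 4 decimal places).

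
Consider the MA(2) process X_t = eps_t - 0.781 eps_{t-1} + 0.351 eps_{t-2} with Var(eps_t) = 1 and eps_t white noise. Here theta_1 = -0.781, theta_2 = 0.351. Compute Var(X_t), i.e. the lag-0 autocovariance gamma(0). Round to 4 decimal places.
\gamma(0) = 1.7332

For an MA(q) process X_t = eps_t + sum_i theta_i eps_{t-i} with
Var(eps_t) = sigma^2, the variance is
  gamma(0) = sigma^2 * (1 + sum_i theta_i^2).
  sum_i theta_i^2 = (-0.781)^2 + (0.351)^2 = 0.609961 + 0.123201 = 0.733162.
  gamma(0) = 1 * (1 + 0.733162) = 1 * 1.733162 = 1.733162, which rounds to 1.7332.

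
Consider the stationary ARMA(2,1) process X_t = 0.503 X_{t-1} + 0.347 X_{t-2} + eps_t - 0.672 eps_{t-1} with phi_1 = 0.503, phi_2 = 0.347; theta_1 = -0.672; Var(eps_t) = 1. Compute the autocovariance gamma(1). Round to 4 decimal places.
\gamma(1) = -0.1326

Multiply the model equation by X_{t-k} and take expectations. With theta_0 = psi_0 = 1 and psi_j the MA(infinity) weights, this gives
  gamma(k) - sum_i phi_i gamma(k-i) = c_k,
  c_k = sigma^2 * sum_{j=k..q} theta_j psi_{j-k}   (c_k = 0 for k > q),
using gamma(-m) = gamma(m).
psi-weights needed (psi_j = theta_j + sum_i phi_i psi_{j-i}):
  psi_1 = theta_1 + phi_1 = -0.672 + (0.503) = -0.169
Right-hand sides:
  c_0 = sigma^2 (1 + theta_1 psi_1) = 1 * (1 + (-0.672)(-0.169)) = 1 * 1.113568 = 1.113568
  c_1 = sigma^2 theta_1 = 1 * (-0.672) = -0.672
  c_2 = 0
Equations for k = 0, 1, 2 (AR order 2, c_2 = 0):
  (E0) gamma(0) = phi_1 gamma(1) + phi_2 gamma(2) + c_0
  (E1) gamma(1) = phi_1 gamma(0) + phi_2 gamma(1) + c_1
  (E2) gamma(2) = phi_1 gamma(1) + phi_2 gamma(0)
From (E1): gamma(1) = A gamma(0) + B with
  A = phi_1 / (1 - phi_2) = 0.503 / 0.653 = 0.770291,   B = c_1 / (1 - phi_2) = -0.672 / 0.653 = -1.029096.
Insert (E2) into (E0): gamma(0) (1 - phi_2^2) = phi_1 (1 + phi_2) gamma(1) + c_0.
  phi_1 (1 + phi_2) = (0.503)(1.347) = 0.677541,   1 - phi_2^2 = 0.879591.
Replace gamma(1) by A gamma(0) + B and collect gamma(0):
  gamma(0) [0.879591 - (0.677541)(0.770291)] = (0.677541)(-1.029096) + 1.113568
  gamma(0) * 0.357687 = 0.416313
  gamma(0) = 0.416313 / 0.357687 = 1.163902.
  gamma(1) = A gamma(0) + B = (0.770291)(1.163902) + (-1.029096) = -0.132553.
Therefore gamma(1) = -0.1326 (to 4 decimal places).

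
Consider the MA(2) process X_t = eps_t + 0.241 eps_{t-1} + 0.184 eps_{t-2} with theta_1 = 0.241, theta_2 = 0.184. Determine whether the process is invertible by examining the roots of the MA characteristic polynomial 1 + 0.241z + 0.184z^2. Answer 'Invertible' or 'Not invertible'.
\text{Invertible}

The MA(q) characteristic polynomial is P(z) = 1 + 0.241z + 0.184z^2.
Invertibility requires all roots to lie outside the unit circle, i.e. |z| > 1 for every root.
Set 1 + (0.241) z + (0.184) z^2 = 0, i.e. a z^2 + b z + c = 0 with a = 0.184, b = 0.241, c = 1.
Discriminant D = b^2 - 4ac = (0.241)^2 - 4*(0.184)*1 = 0.058081 - (0.736) = -0.677919.
D < 0, so the roots are the complex-conjugate pair z = (-b +/- i sqrt(-D)) / (2a) = -0.6549 +/- 2.2374i.
For a conjugate pair |z|^2 = z * conj(z) = (product of roots) = c/a = 1/(0.184) = 5.434783, so |z| = sqrt(5.434783) = 2.3313 for both roots.
Moduli of all roots: 2.3313, 2.3313.
All moduli strictly greater than 1? Yes.
Verdict: Invertible.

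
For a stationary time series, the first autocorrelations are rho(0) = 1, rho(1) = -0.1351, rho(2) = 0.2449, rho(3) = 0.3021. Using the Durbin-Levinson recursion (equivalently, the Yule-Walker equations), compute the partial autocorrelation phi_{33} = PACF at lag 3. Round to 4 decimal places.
\phi_{33} = 0.3860

The PACF at lag k is phi_{kk}, the last component of the solution
to the Yule-Walker system G_k phi = r_k where
  (G_k)_{ij} = rho(|i - j|), (r_k)_i = rho(i), i,j = 1..k.
Equivalently, Durbin-Levinson gives phi_{kk} iteratively:
  phi_{11} = rho(1)
  phi_{kk} = [rho(k) - sum_{j=1..k-1} phi_{k-1,j} rho(k-j)]
            / [1 - sum_{j=1..k-1} phi_{k-1,j} rho(j)],
  phi_{k,j} = phi_{k-1,j} - phi_{kk} phi_{k-1,k-j},  j = 1..k-1.
Step k = 1:
  phi_11 = rho(1) = -0.1351.
Step k = 2:
  phi_22 = [rho(2) - phi_11 rho(1)] / [1 - phi_11 rho(1)] = [0.2449 - (-0.1351)(-0.1351)] / [1 - (-0.1351)(-0.1351)]
         = 0.22664799 / 0.98174799 = 0.230862.
  Update: phi_21 = phi_11 - phi_22 phi_11 = -0.1351 - (0.230862)(-0.1351) = -0.103911.
Step k = 3:
  phi_33 = [rho(3) - phi_21 rho(2) - phi_22 rho(1)] / [1 - phi_21 rho(1) - phi_22 rho(2)]
    numerator   = 0.3021 - (-0.103911)(0.2449) - (0.230862)(-0.1351) = 0.35873712
    denominator = 1 - (-0.103911)(-0.1351) - (0.230862)(0.2449) = 0.92942365
  phi_33 = 0.35873712 / 0.92942365 = 0.386.
Therefore phi_{33} = 0.3860.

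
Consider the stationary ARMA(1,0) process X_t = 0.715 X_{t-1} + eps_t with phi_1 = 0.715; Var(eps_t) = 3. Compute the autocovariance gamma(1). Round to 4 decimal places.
\gamma(1) = 4.3885

Multiply the model equation by X_{t-k} and take expectations. With theta_0 = psi_0 = 1 and psi_j the MA(infinity) weights, this gives
  gamma(k) - sum_i phi_i gamma(k-i) = c_k,
  c_k = sigma^2 * sum_{j=k..q} theta_j psi_{j-k}   (c_k = 0 for k > q),
using gamma(-m) = gamma(m).
Pure AR (q = 0): c_0 = sigma^2 = 3, c_k = 0 for k >= 1.
Equations for k = 0 and k = 1 (AR order 1):
  gamma(0) = phi_1 gamma(1) + c_0
  gamma(1) = phi_1 gamma(0) + c_1
Substituting the second into the first: gamma(0) (1 - phi_1^2) = c_0 + phi_1 c_1, so
  gamma(0) = c_0 / (1 - phi_1^2) = 3 / (1 - (0.715)^2) = 3 / 0.488775 = 6.137793.
  gamma(1) = phi_1 gamma(0) = (0.715)(6.137793) = 4.388522.
Therefore gamma(1) = 4.3885 (to 4 decimal places).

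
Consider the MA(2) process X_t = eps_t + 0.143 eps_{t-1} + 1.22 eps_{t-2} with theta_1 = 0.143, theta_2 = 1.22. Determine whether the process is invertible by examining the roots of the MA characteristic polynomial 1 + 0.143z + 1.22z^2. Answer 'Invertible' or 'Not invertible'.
\text{Not invertible}

The MA(q) characteristic polynomial is P(z) = 1 + 0.143z + 1.22z^2.
Invertibility requires all roots to lie outside the unit circle, i.e. |z| > 1 for every root.
Set 1 + (0.143) z + (1.22) z^2 = 0, i.e. a z^2 + b z + c = 0 with a = 1.22, b = 0.143, c = 1.
Discriminant D = b^2 - 4ac = (0.143)^2 - 4*(1.22)*1 = 0.020449 - (4.88) = -4.859551.
D < 0, so the roots are the complex-conjugate pair z = (-b +/- i sqrt(-D)) / (2a) = -0.0586 +/- 0.9035i.
For a conjugate pair |z|^2 = z * conj(z) = (product of roots) = c/a = 1/(1.22) = 0.819672, so |z| = sqrt(0.819672) = 0.9054 for both roots.
Moduli of all roots: 0.9054, 0.9054.
All moduli strictly greater than 1? No.
Verdict: Not invertible.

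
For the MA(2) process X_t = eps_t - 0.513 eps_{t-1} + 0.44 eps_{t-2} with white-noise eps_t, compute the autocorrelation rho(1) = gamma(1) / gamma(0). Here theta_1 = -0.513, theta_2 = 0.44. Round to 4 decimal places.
\rho(1) = -0.5071

For an MA(q) process with theta_0 = 1, the autocovariance is
  gamma(k) = sigma^2 * sum_{i=0..q-k} theta_i * theta_{i+k},
and rho(k) = gamma(k) / gamma(0). Sigma^2 cancels.
  numerator   = (1)*(-0.513) + (-0.513)*(0.44) = -0.73872.
  denominator = (1)^2 + (-0.513)^2 + (0.44)^2 = 1.456769.
  rho(1) = -0.73872 / 1.456769 = -0.5071.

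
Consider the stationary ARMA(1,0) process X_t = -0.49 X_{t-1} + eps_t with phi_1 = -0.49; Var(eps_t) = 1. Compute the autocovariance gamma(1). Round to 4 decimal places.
\gamma(1) = -0.6448

Multiply the model equation by X_{t-k} and take expectations. With theta_0 = psi_0 = 1 and psi_j the MA(infinity) weights, this gives
  gamma(k) - sum_i phi_i gamma(k-i) = c_k,
  c_k = sigma^2 * sum_{j=k..q} theta_j psi_{j-k}   (c_k = 0 for k > q),
using gamma(-m) = gamma(m).
Pure AR (q = 0): c_0 = sigma^2 = 1, c_k = 0 for k >= 1.
Equations for k = 0 and k = 1 (AR order 1):
  gamma(0) = phi_1 gamma(1) + c_0
  gamma(1) = phi_1 gamma(0) + c_1
Substituting the second into the first: gamma(0) (1 - phi_1^2) = c_0 + phi_1 c_1, so
  gamma(0) = c_0 / (1 - phi_1^2) = 1 / (1 - (-0.49)^2) = 1 / 0.7599 = 1.315963.
  gamma(1) = phi_1 gamma(0) = (-0.49)(1.315963) = -0.644822.
Therefore gamma(1) = -0.6448 (to 4 decimal places).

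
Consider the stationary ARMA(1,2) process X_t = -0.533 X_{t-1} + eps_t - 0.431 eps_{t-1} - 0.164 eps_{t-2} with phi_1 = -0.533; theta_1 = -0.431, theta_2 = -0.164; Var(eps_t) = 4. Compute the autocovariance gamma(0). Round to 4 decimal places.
\gamma(0) = 8.4009

Multiply the model equation by X_{t-k} and take expectations. With theta_0 = psi_0 = 1 and psi_j the MA(infinity) weights, this gives
  gamma(k) - sum_i phi_i gamma(k-i) = c_k,
  c_k = sigma^2 * sum_{j=k..q} theta_j psi_{j-k}   (c_k = 0 for k > q),
using gamma(-m) = gamma(m).
psi-weights needed (psi_j = theta_j + sum_i phi_i psi_{j-i}):
  psi_1 = theta_1 + phi_1 = -0.431 + (-0.533) = -0.964
  psi_2 = theta_2 + phi_1 psi_1 = -0.164 + (-0.533)(-0.964) = 0.349812
Right-hand sides:
  c_0 = sigma^2 (1 + theta_1 psi_1 + theta_2 psi_2) = 4 * (1 + (-0.431)(-0.964) + (-0.164)(0.349812)) = 4 * 1.358115 = 5.432459
  c_1 = sigma^2 (theta_1 + theta_2 psi_1) = 4 * (-0.431 + (-0.164)(-0.964)) = -1.091616
  c_2 = sigma^2 theta_2 = 4 * (-0.164) = -0.656
Equations for k = 0 and k = 1 (AR order 1):
  gamma(0) = phi_1 gamma(1) + c_0
  gamma(1) = phi_1 gamma(0) + c_1
Substituting the second into the first: gamma(0) (1 - phi_1^2) = c_0 + phi_1 c_1, so
  gamma(0) = (c_0 + phi_1 c_1) / (1 - phi_1^2) = (5.432459 + (-0.533)(-1.091616)) / (1 - (-0.533)^2) = 6.014291 / 0.715911 = 8.400892.
Therefore gamma(0) = 8.4009 (to 4 decimal places).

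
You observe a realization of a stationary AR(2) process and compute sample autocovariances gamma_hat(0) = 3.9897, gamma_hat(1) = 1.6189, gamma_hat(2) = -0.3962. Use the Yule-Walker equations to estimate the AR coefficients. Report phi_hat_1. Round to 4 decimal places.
\hat\phi_{1} = 0.5340

The Yule-Walker equations for an AR(p) process read, in matrix form,
  Gamma_p phi = r_p,   with   (Gamma_p)_{ij} = gamma(|i - j|),
                       (r_p)_i = gamma(i),   i,j = 1..p.
Substitute the sample gammas (Toeplitz matrix and right-hand side of size 2):
  Gamma_p = [[3.9897, 1.6189], [1.6189, 3.9897]]
  r_p     = [1.6189, -0.3962]
Written out:
  3.9897 phi_1 + 1.6189 phi_2 = 1.6189
  1.6189 phi_1 + 3.9897 phi_2 = -0.3962
Solve by Cramer's rule:
  det = gamma(0)^2 - gamma(1)^2 = (3.9897)^2 - (1.6189)^2 = 15.91770609 - 2.62083721 = 13.29686888
  phi_hat_1 = [gamma(1) gamma(0) - gamma(1) gamma(2)] / det = [(1.6189)(3.9897) - (1.6189)(-0.3962)] / 13.29686888 = 7.10033351 / 13.29686888 = 0.534
  phi_hat_2 = [gamma(0) gamma(2) - gamma(1)^2] / det = [(3.9897)(-0.3962) - (1.6189)^2] / 13.29686888 = -4.20155635 / 13.29686888 = -0.316
So phi_hat = [0.5340, -0.3160].
Therefore phi_hat_1 = 0.5340.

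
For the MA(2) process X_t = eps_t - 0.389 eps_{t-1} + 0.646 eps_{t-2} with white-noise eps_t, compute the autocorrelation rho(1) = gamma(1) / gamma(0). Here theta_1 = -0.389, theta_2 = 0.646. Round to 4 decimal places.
\rho(1) = -0.4082

For an MA(q) process with theta_0 = 1, the autocovariance is
  gamma(k) = sigma^2 * sum_{i=0..q-k} theta_i * theta_{i+k},
and rho(k) = gamma(k) / gamma(0). Sigma^2 cancels.
  numerator   = (1)*(-0.389) + (-0.389)*(0.646) = -0.640294.
  denominator = (1)^2 + (-0.389)^2 + (0.646)^2 = 1.568637.
  rho(1) = -0.640294 / 1.568637 = -0.4082.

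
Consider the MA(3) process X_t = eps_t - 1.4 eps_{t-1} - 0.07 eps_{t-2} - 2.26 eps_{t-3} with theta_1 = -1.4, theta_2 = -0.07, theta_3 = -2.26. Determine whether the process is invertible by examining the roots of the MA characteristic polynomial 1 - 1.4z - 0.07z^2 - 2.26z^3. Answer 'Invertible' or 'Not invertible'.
\text{Not invertible}

The MA(q) characteristic polynomial is P(z) = 1 - 1.4z - 0.07z^2 - 2.26z^3.
Invertibility requires all roots to lie outside the unit circle, i.e. |z| > 1 for every root.
Degree 3: look for a simple real root z0 first, then factor out (1 - z/z0) and solve the remaining quadratic.
Testing z0 = 0.5: P(0.5) = 1 + (-1.4)(0.5) + (-0.07)(0.5)^2 + (-2.26)(0.5)^3
  = 1 + (-0.7) + (-0.0175) + (-0.2825) = 0.  So z_0 = 0.5 is a root, |z_0| = 0.5.
Divide out the factor (1 - 2 z) = (1 - z/z0) (since 1/z0 = 2):
  P(z) = (1 - 2 z)(1 + (0.6) z + (1.13) z^2)
  [check: z-coef 0.6 - (2) = -1.4; z^2-coef 1.13 - (2)(0.6) = -0.07; z^3-coef -(2)(1.13) = -2.26.]
Remaining roots from the quadratic factor 1 + (0.6) z + (1.13) z^2:
  Set 1 + (0.6) z + (1.13) z^2 = 0, i.e. a z^2 + b z + c = 0 with a = 1.13, b = 0.6, c = 1.
  Discriminant D = b^2 - 4ac = (0.6)^2 - 4*(1.13)*1 = 0.36 - (4.52) = -4.16.
  D < 0, so the roots are the complex-conjugate pair z = (-b +/- i sqrt(-D)) / (2a) = -0.2655 +/- 0.9025i.
  For a conjugate pair |z|^2 = z * conj(z) = (product of roots) = c/a = 1/(1.13) = 0.884956, so |z| = sqrt(0.884956) = 0.9407 for both roots.
Moduli of all roots: 0.5000, 0.9407, 0.9407.
All moduli strictly greater than 1? No.
Verdict: Not invertible.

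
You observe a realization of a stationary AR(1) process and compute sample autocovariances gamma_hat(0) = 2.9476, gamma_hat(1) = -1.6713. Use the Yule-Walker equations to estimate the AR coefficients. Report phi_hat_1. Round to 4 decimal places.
\hat\phi_{1} = -0.5670

The Yule-Walker equations for an AR(p) process read, in matrix form,
  Gamma_p phi = r_p,   with   (Gamma_p)_{ij} = gamma(|i - j|),
                       (r_p)_i = gamma(i),   i,j = 1..p.
Substitute the sample gammas (Toeplitz matrix and right-hand side of size 1):
  Gamma_p = [[2.9476]]
  r_p     = [-1.6713]
With p = 1 this is the single equation gamma(0) phi_1 = gamma(1):
  phi_hat_1 = gamma(1) / gamma(0) = -1.6713 / 2.9476 = -0.5670.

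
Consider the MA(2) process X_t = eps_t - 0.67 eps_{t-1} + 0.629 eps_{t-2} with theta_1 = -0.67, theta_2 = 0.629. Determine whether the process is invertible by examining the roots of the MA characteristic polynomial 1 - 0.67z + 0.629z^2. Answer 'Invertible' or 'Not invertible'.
\text{Invertible}

The MA(q) characteristic polynomial is P(z) = 1 - 0.67z + 0.629z^2.
Invertibility requires all roots to lie outside the unit circle, i.e. |z| > 1 for every root.
Set 1 + (-0.67) z + (0.629) z^2 = 0, i.e. a z^2 + b z + c = 0 with a = 0.629, b = -0.67, c = 1.
Discriminant D = b^2 - 4ac = (-0.67)^2 - 4*(0.629)*1 = 0.4489 - (2.516) = -2.0671.
D < 0, so the roots are the complex-conjugate pair z = (-b +/- i sqrt(-D)) / (2a) = 0.5326 +/- 1.1429i.
For a conjugate pair |z|^2 = z * conj(z) = (product of roots) = c/a = 1/(0.629) = 1.589825, so |z| = sqrt(1.589825) = 1.2609 for both roots.
Moduli of all roots: 1.2609, 1.2609.
All moduli strictly greater than 1? Yes.
Verdict: Invertible.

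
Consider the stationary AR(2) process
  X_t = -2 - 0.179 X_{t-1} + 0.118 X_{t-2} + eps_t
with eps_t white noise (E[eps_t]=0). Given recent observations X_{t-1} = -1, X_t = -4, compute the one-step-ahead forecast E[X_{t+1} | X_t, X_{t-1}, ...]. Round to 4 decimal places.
E[X_{t+1} \mid \mathcal F_t] = -1.4020

For an AR(p) model X_t = c + sum_i phi_i X_{t-i} + eps_t, the
one-step-ahead conditional mean is
  E[X_{t+1} | X_t, ...] = c + sum_i phi_i X_{t+1-i}.
Substitute known values:
  E[X_{t+1} | ...] = -2 + (-0.179) * (-4) + (0.118) * (-1)
                   = -1.4020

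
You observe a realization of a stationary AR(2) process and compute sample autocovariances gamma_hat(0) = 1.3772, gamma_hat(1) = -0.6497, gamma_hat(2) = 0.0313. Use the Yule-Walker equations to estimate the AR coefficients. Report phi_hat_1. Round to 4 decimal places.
\hat\phi_{1} = -0.5930

The Yule-Walker equations for an AR(p) process read, in matrix form,
  Gamma_p phi = r_p,   with   (Gamma_p)_{ij} = gamma(|i - j|),
                       (r_p)_i = gamma(i),   i,j = 1..p.
Substitute the sample gammas (Toeplitz matrix and right-hand side of size 2):
  Gamma_p = [[1.3772, -0.6497], [-0.6497, 1.3772]]
  r_p     = [-0.6497, 0.0313]
Written out:
  1.3772 phi_1 - 0.6497 phi_2 = -0.6497
  -0.6497 phi_1 + 1.3772 phi_2 = 0.0313
Solve by Cramer's rule:
  det = gamma(0)^2 - gamma(1)^2 = (1.3772)^2 - (-0.6497)^2 = 1.89667984 - 0.42211009 = 1.47456975
  phi_hat_1 = [gamma(1) gamma(0) - gamma(1) gamma(2)] / det = [(-0.6497)(1.3772) - (-0.6497)(0.0313)] / 1.47456975 = -0.87443123 / 1.47456975 = -0.593
  phi_hat_2 = [gamma(0) gamma(2) - gamma(1)^2] / det = [(1.3772)(0.0313) - (-0.6497)^2] / 1.47456975 = -0.37900373 / 1.47456975 = -0.257
So phi_hat = [-0.5930, -0.2570].
Therefore phi_hat_1 = -0.5930.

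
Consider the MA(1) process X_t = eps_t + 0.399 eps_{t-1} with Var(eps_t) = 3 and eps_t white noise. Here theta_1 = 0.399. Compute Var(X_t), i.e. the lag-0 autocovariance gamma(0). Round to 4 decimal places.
\gamma(0) = 3.4776

For an MA(q) process X_t = eps_t + sum_i theta_i eps_{t-i} with
Var(eps_t) = sigma^2, the variance is
  gamma(0) = sigma^2 * (1 + sum_i theta_i^2).
  sum_i theta_i^2 = (0.399)^2 = 0.159201.
  gamma(0) = 3 * (1 + 0.159201) = 3 * 1.159201 = 3.477603, which rounds to 3.4776.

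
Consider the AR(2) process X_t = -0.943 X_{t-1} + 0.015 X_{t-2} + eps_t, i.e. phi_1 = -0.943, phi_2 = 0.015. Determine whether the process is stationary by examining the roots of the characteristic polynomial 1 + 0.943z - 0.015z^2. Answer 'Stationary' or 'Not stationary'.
\text{Stationary}

The AR(p) characteristic polynomial is P(z) = 1 + 0.943z - 0.015z^2.
Stationarity requires all roots to lie outside the unit circle, i.e. |z| > 1 for every root.
Set 1 + (0.943) z + (-0.015) z^2 = 0, i.e. a z^2 + b z + c = 0 with a = -0.015, b = 0.943, c = 1.
Discriminant D = b^2 - 4ac = (0.943)^2 - 4*(-0.015)*1 = 0.889249 - (-0.06) = 0.949249.
D >= 0, so the roots are real: z = (-b +/- sqrt(D)) / (2a) = (-0.943 +/- 0.974294) / (-0.03).
  z_1 = (-0.943 + 0.974294) / (-0.03) = -1.0431,   |z_1| = 1.0431.
  z_2 = (-0.943 - 0.974294) / (-0.03) = 63.9098,   |z_2| = 63.9098.
Moduli of all roots: 1.0431, 63.9098.
All moduli strictly greater than 1? Yes.
Verdict: Stationary.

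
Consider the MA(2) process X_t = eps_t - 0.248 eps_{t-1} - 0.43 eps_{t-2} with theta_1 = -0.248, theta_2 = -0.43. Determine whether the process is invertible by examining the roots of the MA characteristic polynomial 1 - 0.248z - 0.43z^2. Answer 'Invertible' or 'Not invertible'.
\text{Invertible}

The MA(q) characteristic polynomial is P(z) = 1 - 0.248z - 0.43z^2.
Invertibility requires all roots to lie outside the unit circle, i.e. |z| > 1 for every root.
Set 1 + (-0.248) z + (-0.43) z^2 = 0, i.e. a z^2 + b z + c = 0 with a = -0.43, b = -0.248, c = 1.
Discriminant D = b^2 - 4ac = (-0.248)^2 - 4*(-0.43)*1 = 0.061504 - (-1.72) = 1.781504.
D >= 0, so the roots are real: z = (-b +/- sqrt(D)) / (2a) = (0.248 +/- 1.33473) / (-0.86).
  z_1 = (0.248 + 1.33473) / (-0.86) = -1.8404,   |z_1| = 1.8404.
  z_2 = (0.248 - 1.33473) / (-0.86) = 1.2636,   |z_2| = 1.2636.
Moduli of all roots: 1.8404, 1.2636.
All moduli strictly greater than 1? Yes.
Verdict: Invertible.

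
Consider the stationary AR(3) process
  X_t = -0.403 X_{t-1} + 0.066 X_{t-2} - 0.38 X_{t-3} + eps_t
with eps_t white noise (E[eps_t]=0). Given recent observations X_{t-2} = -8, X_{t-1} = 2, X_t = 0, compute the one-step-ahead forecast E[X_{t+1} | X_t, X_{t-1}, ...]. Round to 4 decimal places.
E[X_{t+1} \mid \mathcal F_t] = 3.1720

For an AR(p) model X_t = c + sum_i phi_i X_{t-i} + eps_t, the
one-step-ahead conditional mean is
  E[X_{t+1} | X_t, ...] = c + sum_i phi_i X_{t+1-i}.
Substitute known values:
  E[X_{t+1} | ...] = (-0.403) * (0) + (0.066) * (2) + (-0.38) * (-8)
                   = 3.1720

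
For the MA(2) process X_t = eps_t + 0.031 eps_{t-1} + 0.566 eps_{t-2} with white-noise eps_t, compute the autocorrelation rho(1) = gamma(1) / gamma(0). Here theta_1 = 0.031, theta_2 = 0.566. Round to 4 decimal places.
\rho(1) = 0.0367

For an MA(q) process with theta_0 = 1, the autocovariance is
  gamma(k) = sigma^2 * sum_{i=0..q-k} theta_i * theta_{i+k},
and rho(k) = gamma(k) / gamma(0). Sigma^2 cancels.
  numerator   = (1)*(0.031) + (0.031)*(0.566) = 0.048546.
  denominator = (1)^2 + (0.031)^2 + (0.566)^2 = 1.321317.
  rho(1) = 0.048546 / 1.321317 = 0.0367.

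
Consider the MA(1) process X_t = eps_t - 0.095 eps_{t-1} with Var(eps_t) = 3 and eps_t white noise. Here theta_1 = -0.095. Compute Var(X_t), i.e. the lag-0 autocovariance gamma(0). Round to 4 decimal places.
\gamma(0) = 3.0271

For an MA(q) process X_t = eps_t + sum_i theta_i eps_{t-i} with
Var(eps_t) = sigma^2, the variance is
  gamma(0) = sigma^2 * (1 + sum_i theta_i^2).
  sum_i theta_i^2 = (-0.095)^2 = 0.009025.
  gamma(0) = 3 * (1 + 0.009025) = 3 * 1.009025 = 3.027075, which rounds to 3.0271.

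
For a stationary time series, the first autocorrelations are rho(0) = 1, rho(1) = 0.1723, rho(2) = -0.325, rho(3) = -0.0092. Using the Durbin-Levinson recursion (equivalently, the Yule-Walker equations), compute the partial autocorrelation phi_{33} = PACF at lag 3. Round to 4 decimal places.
\phi_{33} = 0.1549

The PACF at lag k is phi_{kk}, the last component of the solution
to the Yule-Walker system G_k phi = r_k where
  (G_k)_{ij} = rho(|i - j|), (r_k)_i = rho(i), i,j = 1..k.
Equivalently, Durbin-Levinson gives phi_{kk} iteratively:
  phi_{11} = rho(1)
  phi_{kk} = [rho(k) - sum_{j=1..k-1} phi_{k-1,j} rho(k-j)]
            / [1 - sum_{j=1..k-1} phi_{k-1,j} rho(j)],
  phi_{k,j} = phi_{k-1,j} - phi_{kk} phi_{k-1,k-j},  j = 1..k-1.
Step k = 1:
  phi_11 = rho(1) = 0.1723.
Step k = 2:
  phi_22 = [rho(2) - phi_11 rho(1)] / [1 - phi_11 rho(1)] = [-0.325 - (0.1723)(0.1723)] / [1 - (0.1723)(0.1723)]
         = -0.35468729 / 0.97031271 = -0.365539.
  Update: phi_21 = phi_11 - phi_22 phi_11 = 0.1723 - (-0.365539)(0.1723) = 0.235282.
Step k = 3:
  phi_33 = [rho(3) - phi_21 rho(2) - phi_22 rho(1)] / [1 - phi_21 rho(1) - phi_22 rho(2)]
    numerator   = -0.0092 - (0.235282)(-0.325) - (-0.365539)(0.1723) = 0.13024918
    denominator = 1 - (0.235282)(0.1723) - (-0.365539)(-0.325) = 0.84066062
  phi_33 = 0.13024918 / 0.84066062 = 0.1549.
Therefore phi_{33} = 0.1549.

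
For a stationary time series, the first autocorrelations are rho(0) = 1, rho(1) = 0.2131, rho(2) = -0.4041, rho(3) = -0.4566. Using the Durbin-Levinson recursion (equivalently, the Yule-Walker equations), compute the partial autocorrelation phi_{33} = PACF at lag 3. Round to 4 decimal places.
\phi_{33} = -0.3090

The PACF at lag k is phi_{kk}, the last component of the solution
to the Yule-Walker system G_k phi = r_k where
  (G_k)_{ij} = rho(|i - j|), (r_k)_i = rho(i), i,j = 1..k.
Equivalently, Durbin-Levinson gives phi_{kk} iteratively:
  phi_{11} = rho(1)
  phi_{kk} = [rho(k) - sum_{j=1..k-1} phi_{k-1,j} rho(k-j)]
            / [1 - sum_{j=1..k-1} phi_{k-1,j} rho(j)],
  phi_{k,j} = phi_{k-1,j} - phi_{kk} phi_{k-1,k-j},  j = 1..k-1.
Step k = 1:
  phi_11 = rho(1) = 0.2131.
Step k = 2:
  phi_22 = [rho(2) - phi_11 rho(1)] / [1 - phi_11 rho(1)] = [-0.4041 - (0.2131)(0.2131)] / [1 - (0.2131)(0.2131)]
         = -0.44951161 / 0.95458839 = -0.470896.
  Update: phi_21 = phi_11 - phi_22 phi_11 = 0.2131 - (-0.470896)(0.2131) = 0.313448.
Step k = 3:
  phi_33 = [rho(3) - phi_21 rho(2) - phi_22 rho(1)] / [1 - phi_21 rho(1) - phi_22 rho(2)]
    numerator   = -0.4566 - (0.313448)(-0.4041) - (-0.470896)(0.2131) = -0.22958783
    denominator = 1 - (0.313448)(0.2131) - (-0.470896)(-0.4041) = 0.74291529
  phi_33 = -0.22958783 / 0.74291529 = -0.309.
Therefore phi_{33} = -0.3090.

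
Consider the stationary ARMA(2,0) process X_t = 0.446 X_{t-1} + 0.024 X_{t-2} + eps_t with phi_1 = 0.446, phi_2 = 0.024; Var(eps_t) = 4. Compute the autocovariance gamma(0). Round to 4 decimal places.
\gamma(0) = 5.0586

Multiply the model equation by X_{t-k} and take expectations. With theta_0 = psi_0 = 1 and psi_j the MA(infinity) weights, this gives
  gamma(k) - sum_i phi_i gamma(k-i) = c_k,
  c_k = sigma^2 * sum_{j=k..q} theta_j psi_{j-k}   (c_k = 0 for k > q),
using gamma(-m) = gamma(m).
Pure AR (q = 0): c_0 = sigma^2 = 4, c_k = 0 for k >= 1.
Equations for k = 0, 1, 2 (AR order 2, c_2 = 0):
  (E0) gamma(0) = phi_1 gamma(1) + phi_2 gamma(2) + c_0
  (E1) gamma(1) = phi_1 gamma(0) + phi_2 gamma(1) + c_1
  (E2) gamma(2) = phi_1 gamma(1) + phi_2 gamma(0)
From (E1): gamma(1) = A gamma(0) + B with
  A = phi_1 / (1 - phi_2) = 0.446 / 0.976 = 0.456967,   B = c_1 / (1 - phi_2) = 0 / 0.976 = 0.
Insert (E2) into (E0): gamma(0) (1 - phi_2^2) = phi_1 (1 + phi_2) gamma(1) + c_0.
  phi_1 (1 + phi_2) = (0.446)(1.024) = 0.456704,   1 - phi_2^2 = 0.999424.
Replace gamma(1) by A gamma(0) + B and collect gamma(0):
  gamma(0) [0.999424 - (0.456704)(0.456967)] = c_0 = 4
  gamma(0) * 0.790725 = 4
  gamma(0) = 4 / 0.790725 = 5.058647.
Therefore gamma(0) = 5.0586 (to 4 decimal places).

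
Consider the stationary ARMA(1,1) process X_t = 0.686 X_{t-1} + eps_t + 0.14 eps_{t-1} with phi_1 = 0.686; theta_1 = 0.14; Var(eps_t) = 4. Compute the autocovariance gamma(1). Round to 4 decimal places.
\gamma(1) = 6.8404

Multiply the model equation by X_{t-k} and take expectations. With theta_0 = psi_0 = 1 and psi_j the MA(infinity) weights, this gives
  gamma(k) - sum_i phi_i gamma(k-i) = c_k,
  c_k = sigma^2 * sum_{j=k..q} theta_j psi_{j-k}   (c_k = 0 for k > q),
using gamma(-m) = gamma(m).
psi-weights needed (psi_j = theta_j + sum_i phi_i psi_{j-i}):
  psi_1 = theta_1 + phi_1 = 0.14 + (0.686) = 0.826
Right-hand sides:
  c_0 = sigma^2 (1 + theta_1 psi_1) = 4 * (1 + (0.14)(0.826)) = 4 * 1.11564 = 4.46256
  c_1 = sigma^2 theta_1 = 4 * (0.14) = 0.56
  c_2 = 0
Equations for k = 0 and k = 1 (AR order 1):
  gamma(0) = phi_1 gamma(1) + c_0
  gamma(1) = phi_1 gamma(0) + c_1
Substituting the second into the first: gamma(0) (1 - phi_1^2) = c_0 + phi_1 c_1, so
  gamma(0) = (c_0 + phi_1 c_1) / (1 - phi_1^2) = (4.46256 + (0.686)(0.56)) / (1 - (0.686)^2) = 4.84672 / 0.529404 = 9.15505.
  gamma(1) = phi_1 gamma(0) + c_1 = (0.686)(9.15505) + (0.56) = 6.840364.
Therefore gamma(1) = 6.8404 (to 4 decimal places).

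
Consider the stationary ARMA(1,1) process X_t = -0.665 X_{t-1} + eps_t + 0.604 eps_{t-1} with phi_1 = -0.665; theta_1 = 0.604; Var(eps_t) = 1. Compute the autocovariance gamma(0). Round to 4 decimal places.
\gamma(0) = 1.0067

Multiply the model equation by X_{t-k} and take expectations. With theta_0 = psi_0 = 1 and psi_j the MA(infinity) weights, this gives
  gamma(k) - sum_i phi_i gamma(k-i) = c_k,
  c_k = sigma^2 * sum_{j=k..q} theta_j psi_{j-k}   (c_k = 0 for k > q),
using gamma(-m) = gamma(m).
psi-weights needed (psi_j = theta_j + sum_i phi_i psi_{j-i}):
  psi_1 = theta_1 + phi_1 = 0.604 + (-0.665) = -0.061
Right-hand sides:
  c_0 = sigma^2 (1 + theta_1 psi_1) = 1 * (1 + (0.604)(-0.061)) = 1 * 0.963156 = 0.963156
  c_1 = sigma^2 theta_1 = 1 * (0.604) = 0.604
  c_2 = 0
Equations for k = 0 and k = 1 (AR order 1):
  gamma(0) = phi_1 gamma(1) + c_0
  gamma(1) = phi_1 gamma(0) + c_1
Substituting the second into the first: gamma(0) (1 - phi_1^2) = c_0 + phi_1 c_1, so
  gamma(0) = (c_0 + phi_1 c_1) / (1 - phi_1^2) = (0.963156 + (-0.665)(0.604)) / (1 - (-0.665)^2) = 0.561496 / 0.557775 = 1.006671.
Therefore gamma(0) = 1.0067 (to 4 decimal places).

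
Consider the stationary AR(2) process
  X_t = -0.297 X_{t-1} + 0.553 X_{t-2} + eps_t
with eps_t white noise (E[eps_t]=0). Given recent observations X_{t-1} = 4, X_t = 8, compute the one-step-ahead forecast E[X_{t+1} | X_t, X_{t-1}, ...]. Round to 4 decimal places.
E[X_{t+1} \mid \mathcal F_t] = -0.1640

For an AR(p) model X_t = c + sum_i phi_i X_{t-i} + eps_t, the
one-step-ahead conditional mean is
  E[X_{t+1} | X_t, ...] = c + sum_i phi_i X_{t+1-i}.
Substitute known values:
  E[X_{t+1} | ...] = (-0.297) * (8) + (0.553) * (4)
                   = -0.1640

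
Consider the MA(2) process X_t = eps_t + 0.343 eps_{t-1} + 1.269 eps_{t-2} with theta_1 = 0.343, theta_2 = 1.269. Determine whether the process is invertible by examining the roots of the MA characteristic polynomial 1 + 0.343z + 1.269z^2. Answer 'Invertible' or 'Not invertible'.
\text{Not invertible}

The MA(q) characteristic polynomial is P(z) = 1 + 0.343z + 1.269z^2.
Invertibility requires all roots to lie outside the unit circle, i.e. |z| > 1 for every root.
Set 1 + (0.343) z + (1.269) z^2 = 0, i.e. a z^2 + b z + c = 0 with a = 1.269, b = 0.343, c = 1.
Discriminant D = b^2 - 4ac = (0.343)^2 - 4*(1.269)*1 = 0.117649 - (5.076) = -4.958351.
D < 0, so the roots are the complex-conjugate pair z = (-b +/- i sqrt(-D)) / (2a) = -0.1351 +/- 0.8774i.
For a conjugate pair |z|^2 = z * conj(z) = (product of roots) = c/a = 1/(1.269) = 0.788022, so |z| = sqrt(0.788022) = 0.8877 for both roots.
Moduli of all roots: 0.8877, 0.8877.
All moduli strictly greater than 1? No.
Verdict: Not invertible.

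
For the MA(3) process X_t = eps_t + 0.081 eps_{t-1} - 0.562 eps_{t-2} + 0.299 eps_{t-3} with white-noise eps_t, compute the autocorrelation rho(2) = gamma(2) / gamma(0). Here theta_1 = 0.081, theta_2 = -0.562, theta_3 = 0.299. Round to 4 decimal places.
\rho(2) = -0.3809

For an MA(q) process with theta_0 = 1, the autocovariance is
  gamma(k) = sigma^2 * sum_{i=0..q-k} theta_i * theta_{i+k},
and rho(k) = gamma(k) / gamma(0). Sigma^2 cancels.
  numerator   = (1)*(-0.562) + (0.081)*(0.299) = -0.537781.
  denominator = (1)^2 + (0.081)^2 + (-0.562)^2 + (0.299)^2 = 1.411806.
  rho(2) = -0.537781 / 1.411806 = -0.3809.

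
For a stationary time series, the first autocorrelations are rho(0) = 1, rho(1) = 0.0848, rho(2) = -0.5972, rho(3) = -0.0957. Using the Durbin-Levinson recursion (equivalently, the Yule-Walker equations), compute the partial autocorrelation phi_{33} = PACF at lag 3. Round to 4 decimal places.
\phi_{33} = 0.0598

The PACF at lag k is phi_{kk}, the last component of the solution
to the Yule-Walker system G_k phi = r_k where
  (G_k)_{ij} = rho(|i - j|), (r_k)_i = rho(i), i,j = 1..k.
Equivalently, Durbin-Levinson gives phi_{kk} iteratively:
  phi_{11} = rho(1)
  phi_{kk} = [rho(k) - sum_{j=1..k-1} phi_{k-1,j} rho(k-j)]
            / [1 - sum_{j=1..k-1} phi_{k-1,j} rho(j)],
  phi_{k,j} = phi_{k-1,j} - phi_{kk} phi_{k-1,k-j},  j = 1..k-1.
Step k = 1:
  phi_11 = rho(1) = 0.0848.
Step k = 2:
  phi_22 = [rho(2) - phi_11 rho(1)] / [1 - phi_11 rho(1)] = [-0.5972 - (0.0848)(0.0848)] / [1 - (0.0848)(0.0848)]
         = -0.60439104 / 0.99280896 = -0.608769.
  Update: phi_21 = phi_11 - phi_22 phi_11 = 0.0848 - (-0.608769)(0.0848) = 0.136424.
Step k = 3:
  phi_33 = [rho(3) - phi_21 rho(2) - phi_22 rho(1)] / [1 - phi_21 rho(1) - phi_22 rho(2)]
    numerator   = -0.0957 - (0.136424)(-0.5972) - (-0.608769)(0.0848) = 0.03739575
    denominator = 1 - (0.136424)(0.0848) - (-0.608769)(-0.5972) = 0.6248746
  phi_33 = 0.03739575 / 0.6248746 = 0.0598.
Therefore phi_{33} = 0.0598.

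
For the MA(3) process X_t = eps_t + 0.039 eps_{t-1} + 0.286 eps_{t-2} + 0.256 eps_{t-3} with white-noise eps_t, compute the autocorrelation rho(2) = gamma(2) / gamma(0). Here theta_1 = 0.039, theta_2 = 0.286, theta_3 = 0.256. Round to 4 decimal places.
\rho(2) = 0.2576

For an MA(q) process with theta_0 = 1, the autocovariance is
  gamma(k) = sigma^2 * sum_{i=0..q-k} theta_i * theta_{i+k},
and rho(k) = gamma(k) / gamma(0). Sigma^2 cancels.
  numerator   = (1)*(0.286) + (0.039)*(0.256) = 0.295984.
  denominator = (1)^2 + (0.039)^2 + (0.286)^2 + (0.256)^2 = 1.148853.
  rho(2) = 0.295984 / 1.148853 = 0.2576.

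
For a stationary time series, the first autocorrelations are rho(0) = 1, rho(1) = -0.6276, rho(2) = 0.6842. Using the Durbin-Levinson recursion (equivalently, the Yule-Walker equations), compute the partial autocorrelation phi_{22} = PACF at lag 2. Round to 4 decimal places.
\phi_{22} = 0.4790

The PACF at lag k is phi_{kk}, the last component of the solution
to the Yule-Walker system G_k phi = r_k where
  (G_k)_{ij} = rho(|i - j|), (r_k)_i = rho(i), i,j = 1..k.
Equivalently, Durbin-Levinson gives phi_{kk} iteratively:
  phi_{11} = rho(1)
  phi_{kk} = [rho(k) - sum_{j=1..k-1} phi_{k-1,j} rho(k-j)]
            / [1 - sum_{j=1..k-1} phi_{k-1,j} rho(j)],
  phi_{k,j} = phi_{k-1,j} - phi_{kk} phi_{k-1,k-j},  j = 1..k-1.
Step k = 1:
  phi_11 = rho(1) = -0.6276.
Step k = 2:
  phi_22 = [rho(2) - phi_11 rho(1)] / [1 - phi_11 rho(1)] = [0.6842 - (-0.6276)(-0.6276)] / [1 - (-0.6276)(-0.6276)]
         = 0.29031824 / 0.60611824 = 0.479.
Therefore phi_{22} = 0.4790.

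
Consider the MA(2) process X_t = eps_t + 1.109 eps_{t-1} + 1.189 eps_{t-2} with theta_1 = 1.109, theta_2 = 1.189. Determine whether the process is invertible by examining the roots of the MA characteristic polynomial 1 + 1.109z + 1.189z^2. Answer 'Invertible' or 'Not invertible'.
\text{Not invertible}

The MA(q) characteristic polynomial is P(z) = 1 + 1.109z + 1.189z^2.
Invertibility requires all roots to lie outside the unit circle, i.e. |z| > 1 for every root.
Set 1 + (1.109) z + (1.189) z^2 = 0, i.e. a z^2 + b z + c = 0 with a = 1.189, b = 1.109, c = 1.
Discriminant D = b^2 - 4ac = (1.109)^2 - 4*(1.189)*1 = 1.229881 - (4.756) = -3.526119.
D < 0, so the roots are the complex-conjugate pair z = (-b +/- i sqrt(-D)) / (2a) = -0.4664 +/- 0.7897i.
For a conjugate pair |z|^2 = z * conj(z) = (product of roots) = c/a = 1/(1.189) = 0.841043, so |z| = sqrt(0.841043) = 0.9171 for both roots.
Moduli of all roots: 0.9171, 0.9171.
All moduli strictly greater than 1? No.
Verdict: Not invertible.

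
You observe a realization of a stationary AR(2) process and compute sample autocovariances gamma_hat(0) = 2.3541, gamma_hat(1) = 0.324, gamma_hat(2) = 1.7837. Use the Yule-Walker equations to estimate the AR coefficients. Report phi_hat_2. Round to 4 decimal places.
\hat\phi_{2} = 0.7530

The Yule-Walker equations for an AR(p) process read, in matrix form,
  Gamma_p phi = r_p,   with   (Gamma_p)_{ij} = gamma(|i - j|),
                       (r_p)_i = gamma(i),   i,j = 1..p.
Substitute the sample gammas (Toeplitz matrix and right-hand side of size 2):
  Gamma_p = [[2.3541, 0.324], [0.324, 2.3541]]
  r_p     = [0.324, 1.7837]
Written out:
  2.3541 phi_1 + 0.324 phi_2 = 0.324
  0.324 phi_1 + 2.3541 phi_2 = 1.7837
Solve by Cramer's rule:
  det = gamma(0)^2 - gamma(1)^2 = (2.3541)^2 - (0.324)^2 = 5.54178681 - 0.104976 = 5.43681081
  phi_hat_1 = [gamma(1) gamma(0) - gamma(1) gamma(2)] / det = [(0.324)(2.3541) - (0.324)(1.7837)] / 5.43681081 = 0.1848096 / 5.43681081 = 0.034
  phi_hat_2 = [gamma(0) gamma(2) - gamma(1)^2] / det = [(2.3541)(1.7837) - (0.324)^2] / 5.43681081 = 4.09403217 / 5.43681081 = 0.753
So phi_hat = [0.0340, 0.7530].
Therefore phi_hat_2 = 0.7530.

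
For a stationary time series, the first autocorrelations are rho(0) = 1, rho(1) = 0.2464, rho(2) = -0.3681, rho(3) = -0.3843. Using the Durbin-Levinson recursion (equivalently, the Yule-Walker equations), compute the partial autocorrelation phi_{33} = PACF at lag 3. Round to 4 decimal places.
\phi_{33} = -0.1879

The PACF at lag k is phi_{kk}, the last component of the solution
to the Yule-Walker system G_k phi = r_k where
  (G_k)_{ij} = rho(|i - j|), (r_k)_i = rho(i), i,j = 1..k.
Equivalently, Durbin-Levinson gives phi_{kk} iteratively:
  phi_{11} = rho(1)
  phi_{kk} = [rho(k) - sum_{j=1..k-1} phi_{k-1,j} rho(k-j)]
            / [1 - sum_{j=1..k-1} phi_{k-1,j} rho(j)],
  phi_{k,j} = phi_{k-1,j} - phi_{kk} phi_{k-1,k-j},  j = 1..k-1.
Step k = 1:
  phi_11 = rho(1) = 0.2464.
Step k = 2:
  phi_22 = [rho(2) - phi_11 rho(1)] / [1 - phi_11 rho(1)] = [-0.3681 - (0.2464)(0.2464)] / [1 - (0.2464)(0.2464)]
         = -0.42881296 / 0.93928704 = -0.45653.
  Update: phi_21 = phi_11 - phi_22 phi_11 = 0.2464 - (-0.45653)(0.2464) = 0.358889.
Step k = 3:
  phi_33 = [rho(3) - phi_21 rho(2) - phi_22 rho(1)] / [1 - phi_21 rho(1) - phi_22 rho(2)]
    numerator   = -0.3843 - (0.358889)(-0.3681) - (-0.45653)(0.2464) = -0.13970388
    denominator = 1 - (0.358889)(0.2464) - (-0.45653)(-0.3681) = 0.74352095
  phi_33 = -0.13970388 / 0.74352095 = -0.1879.
Therefore phi_{33} = -0.1879.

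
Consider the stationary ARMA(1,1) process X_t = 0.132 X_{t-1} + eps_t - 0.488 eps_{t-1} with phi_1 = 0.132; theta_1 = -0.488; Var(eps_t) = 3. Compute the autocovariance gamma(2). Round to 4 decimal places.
\gamma(2) = -0.1342

Multiply the model equation by X_{t-k} and take expectations. With theta_0 = psi_0 = 1 and psi_j the MA(infinity) weights, this gives
  gamma(k) - sum_i phi_i gamma(k-i) = c_k,
  c_k = sigma^2 * sum_{j=k..q} theta_j psi_{j-k}   (c_k = 0 for k > q),
using gamma(-m) = gamma(m).
psi-weights needed (psi_j = theta_j + sum_i phi_i psi_{j-i}):
  psi_1 = theta_1 + phi_1 = -0.488 + (0.132) = -0.356
Right-hand sides:
  c_0 = sigma^2 (1 + theta_1 psi_1) = 3 * (1 + (-0.488)(-0.356)) = 3 * 1.173728 = 3.521184
  c_1 = sigma^2 theta_1 = 3 * (-0.488) = -1.464
  c_2 = 0
Equations for k = 0 and k = 1 (AR order 1):
  gamma(0) = phi_1 gamma(1) + c_0
  gamma(1) = phi_1 gamma(0) + c_1
Substituting the second into the first: gamma(0) (1 - phi_1^2) = c_0 + phi_1 c_1, so
  gamma(0) = (c_0 + phi_1 c_1) / (1 - phi_1^2) = (3.521184 + (0.132)(-1.464)) / (1 - (0.132)^2) = 3.327936 / 0.982576 = 3.38695.
  gamma(1) = phi_1 gamma(0) + c_1 = (0.132)(3.38695) + (-1.464) = -1.016923.
For k = 2 (> q): gamma(2) = phi_1 gamma(1) = (0.132)(-1.016923) = -0.134234.
Therefore gamma(2) = -0.1342 (to 4 decimal places).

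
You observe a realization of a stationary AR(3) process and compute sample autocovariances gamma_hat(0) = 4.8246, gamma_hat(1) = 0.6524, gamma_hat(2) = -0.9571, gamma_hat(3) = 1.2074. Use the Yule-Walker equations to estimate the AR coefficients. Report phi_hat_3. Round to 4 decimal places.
\hat\phi_{3} = 0.3350

The Yule-Walker equations for an AR(p) process read, in matrix form,
  Gamma_p phi = r_p,   with   (Gamma_p)_{ij} = gamma(|i - j|),
                       (r_p)_i = gamma(i),   i,j = 1..p.
Substitute the sample gammas (Toeplitz matrix and right-hand side of size 3):
  Gamma_p = [[4.8246, 0.6524, -0.9571], [0.6524, 4.8246, 0.6524], [-0.9571, 0.6524, 4.8246]]
  r_p     = [0.6524, -0.9571, 1.2074]
Written out (R1..R3):
  (R1) 4.8246 phi_1 + 0.6524 phi_2 - 0.9571 phi_3 = 0.6524
  (R2) 0.6524 phi_1 + 4.8246 phi_2 + 0.6524 phi_3 = -0.9571
  (R3) -0.9571 phi_1 + 0.6524 phi_2 + 4.8246 phi_3 = 1.2074
Gaussian elimination:
  R2 <- R2 - (0.6524/4.8246) R1 = R2 - (0.135224) R1:  4.73638 phi_2 + 0.781823 phi_3 = -1.04532
  R3 <- R3 - (-0.9571/4.8246) R1 = R3 - (-0.198379) R1:  0.781823 phi_2 + 4.634731 phi_3 = 1.336823
  R3 <- R3 - (0.781823/4.73638) R2 = R3 - (0.165068) R2:  4.505678 phi_3 = 1.509371
Back-substitution:
  phi_hat_3 = 1.509371 / 4.505678 = 0.334993
  phi_hat_2 = (-1.04532 - (0.781823)(0.334993)) / 4.73638 = -0.275997
  phi_hat_1 = (0.6524 - (0.6524)(-0.275997) - (-0.9571)(0.334993)) / 4.8246 = 0.239001
So phi_hat = [0.2390, -0.2760, 0.3350].
Therefore phi_hat_3 = 0.3350.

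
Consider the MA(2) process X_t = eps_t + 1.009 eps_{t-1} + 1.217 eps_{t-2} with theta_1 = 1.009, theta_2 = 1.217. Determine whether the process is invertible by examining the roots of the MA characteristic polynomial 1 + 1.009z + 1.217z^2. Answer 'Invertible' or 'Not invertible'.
\text{Not invertible}

The MA(q) characteristic polynomial is P(z) = 1 + 1.009z + 1.217z^2.
Invertibility requires all roots to lie outside the unit circle, i.e. |z| > 1 for every root.
Set 1 + (1.009) z + (1.217) z^2 = 0, i.e. a z^2 + b z + c = 0 with a = 1.217, b = 1.009, c = 1.
Discriminant D = b^2 - 4ac = (1.009)^2 - 4*(1.217)*1 = 1.018081 - (4.868) = -3.849919.
D < 0, so the roots are the complex-conjugate pair z = (-b +/- i sqrt(-D)) / (2a) = -0.4145 +/- 0.8061i.
For a conjugate pair |z|^2 = z * conj(z) = (product of roots) = c/a = 1/(1.217) = 0.821693, so |z| = sqrt(0.821693) = 0.9065 for both roots.
Moduli of all roots: 0.9065, 0.9065.
All moduli strictly greater than 1? No.
Verdict: Not invertible.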